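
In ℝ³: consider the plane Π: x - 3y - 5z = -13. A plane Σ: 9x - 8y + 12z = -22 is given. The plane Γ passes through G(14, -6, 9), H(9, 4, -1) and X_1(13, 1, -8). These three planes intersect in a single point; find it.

GH = (-5, 10, -10), GX_1 = (-1, 7, -17); a normal to Γ is GH × GX_1 = (-100, -75, -25).
Using G: Γ has equation -100x - 75y - 25z = -1175.
Solving the 3×3 linear system x - 3y - 5z = -13, 9x - 8y + 12z = -22, -100x - 75y - 25z = -1175 (e.g. by elimination or Cramer's rule, determinant = 11400) gives (6, 8, -1).

(6, 8, -1)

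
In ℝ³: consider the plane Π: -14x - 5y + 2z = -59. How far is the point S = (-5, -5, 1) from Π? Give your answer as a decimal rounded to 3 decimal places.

n·S − d = (-14)·(-5) + (-5)·(-5) + (2)·(1) − (-59) = 156; |n| = √225.
Distance = |156| / √225 = 156/√225 ≈ 10.400.

10.400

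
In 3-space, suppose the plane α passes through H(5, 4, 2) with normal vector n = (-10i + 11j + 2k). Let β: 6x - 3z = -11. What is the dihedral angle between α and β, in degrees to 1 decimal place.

49.0

α: n·r = n·H gives -10x + 11y + 2z = -2.
cos θ = |n₁·n₂| / (|n₁||n₂|) = |-66| / (√225 · √45).
θ = arccos(0.65591) ≈ 49.0°.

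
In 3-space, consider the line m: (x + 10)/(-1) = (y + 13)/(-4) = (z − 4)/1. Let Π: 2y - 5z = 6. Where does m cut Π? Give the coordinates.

m has direction (-1, -4, 1) through (-10, -13, 4).
Substitute r = (-10, -13, 4) + t(-1, -4, 1) into the plane: -46 + (-13)t = 6, so t = -4.
Intersection: (-10, -13, 4) + (-4)·(-1, -4, 1) = (-6, 3, 0).

(-6, 3, 0)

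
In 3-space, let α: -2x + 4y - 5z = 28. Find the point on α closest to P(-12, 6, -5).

Foot = P − λn with λ = (n·P − d)/|n|² = (73 − 28)/45 = 1.
Foot = (-12, 6, -5) − 1·(-2, 4, -5) = (-10, 2, 0).

(-10, 2, 0)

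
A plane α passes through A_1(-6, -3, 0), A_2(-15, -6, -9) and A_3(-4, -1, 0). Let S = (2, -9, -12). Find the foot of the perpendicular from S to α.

(-7, 0, -6)

A_1A_2 = (-9, -3, -9), A_1A_3 = (2, 2, 0); a normal to α is A_1A_2 × A_1A_3 = (18, -18, -12).
Using A_1: α has equation 18x - 18y - 12z = -54.
Foot = S − λn with λ = (n·S − d)/|n|² = (342 − (-54))/792 = 1/2.
Foot = (2, -9, -12) − (1/2)·(18, -18, -12) = (-7, 0, -6).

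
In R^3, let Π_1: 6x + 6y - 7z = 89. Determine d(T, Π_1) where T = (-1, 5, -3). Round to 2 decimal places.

n·T − d = (6)·(-1) + (6)·(5) + (-7)·(-3) − 89 = -44; |n| = √121.
Distance = |-44| / √121 = 44/√121 ≈ 4.00.

4.00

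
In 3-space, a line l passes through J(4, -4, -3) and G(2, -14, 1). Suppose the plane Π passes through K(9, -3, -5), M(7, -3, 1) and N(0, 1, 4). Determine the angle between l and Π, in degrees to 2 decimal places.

51.27

A direction vector for l is G − J = (-2, -10, 4).
KM = (-2, 0, 6), KN = (-9, 4, 9); a normal to Π is KM × KN = (-24, -36, -8).
Using K: Π has equation -24x - 36y - 8z = -68.
sin θ = |n·v| / (|n||v|) = |376| / (√1936 · √120) = 0.78009.
θ ≈ 51.27°.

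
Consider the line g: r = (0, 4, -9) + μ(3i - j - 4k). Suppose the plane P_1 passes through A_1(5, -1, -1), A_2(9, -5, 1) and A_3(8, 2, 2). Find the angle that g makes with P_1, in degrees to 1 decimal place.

A_1A_2 = (4, -4, 2), A_1A_3 = (3, 3, 3); a normal to P_1 is A_1A_2 × A_1A_3 = (-18, -6, 24).
Using A_1: P_1 has equation -18x - 6y + 24z = -108.
sin θ = |n·v| / (|n||v|) = |-144| / (√936 · √26) = 0.92308.
θ ≈ 67.4°.

67.4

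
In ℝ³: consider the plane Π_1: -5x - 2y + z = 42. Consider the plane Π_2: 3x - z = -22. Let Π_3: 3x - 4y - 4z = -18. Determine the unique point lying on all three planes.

(-6, -4, 4)

Solving the 3×3 linear system -5x - 2y + z = 42, 3x - z = -22, 3x - 4y - 4z = -18 (e.g. by elimination or Cramer's rule, determinant = -10) gives (-6, -4, 4).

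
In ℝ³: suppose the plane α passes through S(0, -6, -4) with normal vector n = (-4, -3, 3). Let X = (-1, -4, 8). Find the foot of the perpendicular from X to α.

α: n·r = n·S gives -4x - 3y + 3z = 6.
Foot = X − λn with λ = (n·X − d)/|n|² = (40 − 6)/34 = 1.
Foot = (-1, -4, 8) − 1·(-4, -3, 3) = (3, -1, 5).

(3, -1, 5)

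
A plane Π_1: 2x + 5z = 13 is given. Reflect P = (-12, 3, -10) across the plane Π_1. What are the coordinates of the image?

(0, 3, 20)

λ = (n·P − d)/|n|² = (-74 − 13)/29 = -3.
Reflection = P − 2λn = (-12, 3, -10) − (-6)·(2, 0, 5) = (0, 3, 20).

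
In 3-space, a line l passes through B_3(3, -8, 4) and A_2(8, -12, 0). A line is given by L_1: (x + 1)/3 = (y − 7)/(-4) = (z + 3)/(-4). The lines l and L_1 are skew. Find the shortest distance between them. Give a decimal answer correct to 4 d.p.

A direction vector for l is A_2 − B_3 = (5, -4, -4).
L_1 has direction (3, -4, -4) through (-1, 7, -3).
Common perpendicular direction n = (5, -4, -4) × (3, -4, -4) = (0, 8, -8).
With w = (-1, 7, -3) − (3, -8, 4) = (-4, 15, -7), w · n = 176.
Distance = |w · n| / |n| = |176| / √128 ≈ 15.5563.

15.5563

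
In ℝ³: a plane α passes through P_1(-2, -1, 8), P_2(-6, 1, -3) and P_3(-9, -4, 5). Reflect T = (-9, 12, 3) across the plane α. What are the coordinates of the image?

(3, -8, -5)

P_1P_2 = (-4, 2, -11), P_1P_3 = (-7, -3, -3); a normal to α is P_1P_2 × P_1P_3 = (-39, 65, 26).
Using P_1: α has equation -39x + 65y + 26z = 221.
λ = (n·T − d)/|n|² = (1209 − 221)/6422 = 2/13.
Reflection = T − 2λn = (-9, 12, 3) − (4/13)·(-39, 65, 26) = (3, -8, -5).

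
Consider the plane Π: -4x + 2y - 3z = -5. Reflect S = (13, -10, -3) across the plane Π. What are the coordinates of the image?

λ = (n·S − d)/|n|² = (-63 − (-5))/29 = -2.
Reflection = S − 2λn = (13, -10, -3) − (-4)·(-4, 2, -3) = (-3, -2, -15).

(-3, -2, -15)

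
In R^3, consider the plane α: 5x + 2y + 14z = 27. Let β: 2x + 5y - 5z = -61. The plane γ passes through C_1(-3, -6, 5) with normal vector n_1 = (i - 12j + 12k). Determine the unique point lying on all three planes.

γ: n_1·r = n_1·C_1 gives x - 12y + 12z = 129.
Solving the 3×3 linear system 5x + 2y + 14z = 27, 2x + 5y - 5z = -61, x - 12y + 12z = 129 (e.g. by elimination or Cramer's rule, determinant = -464) gives (-3, -7, 4).

(-3, -7, 4)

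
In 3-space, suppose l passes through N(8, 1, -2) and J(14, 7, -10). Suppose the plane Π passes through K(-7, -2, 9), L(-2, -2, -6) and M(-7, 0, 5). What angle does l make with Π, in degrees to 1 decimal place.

30.3

A direction vector for l is J − N = (6, 6, -8).
KL = (5, 0, -15), KM = (0, 2, -4); a normal to Π is KL × KM = (30, 20, 10).
Using K: Π has equation 30x + 20y + 10z = -160.
sin θ = |n·v| / (|n||v|) = |220| / (√1400 · √136) = 0.50418.
θ ≈ 30.3°.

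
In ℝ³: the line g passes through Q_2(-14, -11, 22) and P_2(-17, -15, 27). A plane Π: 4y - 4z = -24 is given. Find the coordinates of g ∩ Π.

(-5, 1, 7)

A direction vector for g is P_2 − Q_2 = (-3, -4, 5).
Substitute r = (-14, -11, 22) + t(-3, -4, 5) into the plane: -132 + (-36)t = -24, so t = -3.
Intersection: (-14, -11, 22) + (-3)·(-3, -4, 5) = (-5, 1, 7).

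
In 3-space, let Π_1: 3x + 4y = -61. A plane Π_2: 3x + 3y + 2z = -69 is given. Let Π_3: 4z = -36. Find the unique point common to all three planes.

Solving the 3×3 linear system 3x + 4y = -61, 3x + 3y + 2z = -69, 4z = -36 (e.g. by elimination or Cramer's rule, determinant = -12) gives (-7, -10, -9).

(-7, -10, -9)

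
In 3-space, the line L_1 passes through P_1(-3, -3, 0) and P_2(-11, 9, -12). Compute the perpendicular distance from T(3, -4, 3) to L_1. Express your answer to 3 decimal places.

A direction vector for L_1 is P_2 − P_1 = (-8, 12, -12).
Taking (-3, -3, 0) on L_1 with direction v = (-8, 12, -12): w = T − (-3, -3, 0) = (6, -1, 3), and w × v = (-24, 48, 64).
Distance = |w × v| / |v| = √6976 / √352 ≈ 4.452.

4.452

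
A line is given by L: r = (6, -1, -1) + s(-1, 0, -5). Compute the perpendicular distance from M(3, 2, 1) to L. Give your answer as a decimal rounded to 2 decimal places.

4.49

Taking (6, -1, -1) on L with direction v = (-1, 0, -5): w = M − (6, -1, -1) = (-3, 3, 2), and w × v = (-15, -17, 3).
Distance = |w × v| / |v| = √523 / √26 ≈ 4.49.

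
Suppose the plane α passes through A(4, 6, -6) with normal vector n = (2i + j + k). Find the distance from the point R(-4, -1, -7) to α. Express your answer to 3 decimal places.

α: n·r = n·A gives 2x + y + z = 8.
n·R − d = (2)·(-4) + (1)·(-1) + (1)·(-7) − 8 = -24; |n| = √6.
Distance = |-24| / √6 = 24/√6 ≈ 9.798.

9.798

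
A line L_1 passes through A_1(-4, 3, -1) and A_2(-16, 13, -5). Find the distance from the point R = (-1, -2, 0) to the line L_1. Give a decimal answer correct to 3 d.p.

1.961

A direction vector for L_1 is A_2 − A_1 = (-12, 10, -4).
Taking (-4, 3, -1) on L_1 with direction v = (-12, 10, -4): w = R − (-4, 3, -1) = (3, -5, 1), and w × v = (10, 0, -30).
Distance = |w × v| / |v| = √1000 / √260 ≈ 1.961.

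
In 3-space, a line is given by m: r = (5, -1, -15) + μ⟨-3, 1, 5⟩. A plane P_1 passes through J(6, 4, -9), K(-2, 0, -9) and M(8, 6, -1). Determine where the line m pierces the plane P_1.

(-1, 1, -5)

JK = (-8, -4, 0), JM = (2, 2, 8); a normal to P_1 is JK × JM = (-32, 64, -8).
Using J: P_1 has equation -32x + 64y - 8z = 136.
Substitute r = (5, -1, -15) + t(-3, 1, 5) into the plane: -104 + 120t = 136, so t = 2.
Intersection: (5, -1, -15) + 2·(-3, 1, 5) = (-1, 1, -5).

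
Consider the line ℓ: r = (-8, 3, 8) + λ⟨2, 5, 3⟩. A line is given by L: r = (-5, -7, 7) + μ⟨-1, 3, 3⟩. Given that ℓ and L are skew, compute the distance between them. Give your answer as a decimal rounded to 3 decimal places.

Common perpendicular direction n = (2, 5, 3) × (-1, 3, 3) = (6, -9, 11).
With w = (-5, -7, 7) − (-8, 3, 8) = (3, -10, -1), w · n = 97.
Distance = |w · n| / |n| = |97| / √238 ≈ 6.288.

6.288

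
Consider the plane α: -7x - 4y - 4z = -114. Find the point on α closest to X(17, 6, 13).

Foot = X − λn with λ = (n·X − d)/|n|² = (-195 − (-114))/81 = -1.
Foot = (17, 6, 13) − (-1)·(-7, -4, -4) = (10, 2, 9).

(10, 2, 9)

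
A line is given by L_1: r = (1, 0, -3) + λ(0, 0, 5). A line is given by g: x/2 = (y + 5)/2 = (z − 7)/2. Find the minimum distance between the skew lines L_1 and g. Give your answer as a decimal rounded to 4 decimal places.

2.8284

g has direction (2, 2, 2) through (0, -5, 7).
Common perpendicular direction n = (0, 0, 5) × (2, 2, 2) = (-10, 10, 0).
With w = (0, -5, 7) − (1, 0, -3) = (-1, -5, 10), w · n = -40.
Distance = |w · n| / |n| = |-40| / √200 ≈ 2.8284.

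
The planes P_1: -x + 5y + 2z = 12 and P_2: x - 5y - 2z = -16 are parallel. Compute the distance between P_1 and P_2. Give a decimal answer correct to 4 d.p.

0.7303

Rescale P_2 by 1/(-1): -x + 5y + 2z = 16. Then distance = |12 − 16| / √30 ≈ 0.7303.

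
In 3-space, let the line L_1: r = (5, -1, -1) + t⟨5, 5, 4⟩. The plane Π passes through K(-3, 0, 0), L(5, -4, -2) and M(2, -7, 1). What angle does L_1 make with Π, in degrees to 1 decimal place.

64.8

KL = (8, -4, -2), KM = (5, -7, 1); a normal to Π is KL × KM = (-18, -18, -36).
Using K: Π has equation -18x - 18y - 36z = 54.
sin θ = |n·v| / (|n||v|) = |-324| / (√1944 · √66) = 0.90453.
θ ≈ 64.8°.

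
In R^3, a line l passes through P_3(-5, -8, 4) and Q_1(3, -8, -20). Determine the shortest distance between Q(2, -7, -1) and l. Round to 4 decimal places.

5.1575

A direction vector for l is Q_1 − P_3 = (8, 0, -24).
Taking (-5, -8, 4) on l with direction v = (8, 0, -24): w = Q − (-5, -8, 4) = (7, 1, -5), and w × v = (-24, 128, -8).
Distance = |w × v| / |v| = √17024 / √640 ≈ 5.1575.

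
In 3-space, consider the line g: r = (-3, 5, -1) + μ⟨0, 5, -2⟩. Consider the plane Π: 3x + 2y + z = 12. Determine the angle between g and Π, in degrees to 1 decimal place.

sin θ = |n·v| / (|n||v|) = |8| / (√14 · √29) = 0.39703.
θ ≈ 23.4°.

23.4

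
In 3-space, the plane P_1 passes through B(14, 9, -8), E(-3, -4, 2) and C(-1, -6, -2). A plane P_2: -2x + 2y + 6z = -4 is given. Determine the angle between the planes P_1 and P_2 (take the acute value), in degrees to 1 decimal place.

80.1

BE = (-17, -13, 10), BC = (-15, -15, 6); a normal to P_1 is BE × BC = (72, -48, 60).
Using B: P_1 has equation 72x - 48y + 60z = 96.
cos θ = |n₁·n₂| / (|n₁||n₂|) = |120| / (√11088 · √44).
θ = arccos(0.17180) ≈ 80.1°.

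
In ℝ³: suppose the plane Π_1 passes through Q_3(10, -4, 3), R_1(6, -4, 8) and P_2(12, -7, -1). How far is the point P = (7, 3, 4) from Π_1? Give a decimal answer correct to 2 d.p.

Q_3R_1 = (-4, 0, 5), Q_3P_2 = (2, -3, -4); a normal to Π_1 is Q_3R_1 × Q_3P_2 = (15, -6, 12).
Using Q_3: Π_1 has equation 15x - 6y + 12z = 210.
n·P − d = (15)·(7) + (-6)·(3) + (12)·(4) − 210 = -75; |n| = √405.
Distance = |-75| / √405 = 75/√405 ≈ 3.73.

3.73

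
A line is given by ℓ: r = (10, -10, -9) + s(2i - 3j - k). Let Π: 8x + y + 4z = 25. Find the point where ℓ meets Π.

Substitute r = (10, -10, -9) + t(2, -3, -1) into the plane: 34 + 9t = 25, so t = -1.
Intersection: (10, -10, -9) + (-1)·(2, -3, -1) = (8, -7, -8).

(8, -7, -8)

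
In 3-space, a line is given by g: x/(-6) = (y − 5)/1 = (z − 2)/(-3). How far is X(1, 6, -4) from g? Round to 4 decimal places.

5.8588

g has direction (-6, 1, -3) through (0, 5, 2).
Taking (0, 5, 2) on g with direction v = (-6, 1, -3): w = X − (0, 5, 2) = (1, 1, -6), and w × v = (3, 39, 7).
Distance = |w × v| / |v| = √1579 / √46 ≈ 5.8588.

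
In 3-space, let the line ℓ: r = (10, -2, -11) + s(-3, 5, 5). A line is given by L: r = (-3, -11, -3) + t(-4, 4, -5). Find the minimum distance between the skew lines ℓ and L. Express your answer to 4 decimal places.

16.7456

Common perpendicular direction n = (-3, 5, 5) × (-4, 4, -5) = (-45, -35, 8).
With w = (-3, -11, -3) − (10, -2, -11) = (-13, -9, 8), w · n = 964.
Distance = |w · n| / |n| = |964| / √3314 ≈ 16.7456.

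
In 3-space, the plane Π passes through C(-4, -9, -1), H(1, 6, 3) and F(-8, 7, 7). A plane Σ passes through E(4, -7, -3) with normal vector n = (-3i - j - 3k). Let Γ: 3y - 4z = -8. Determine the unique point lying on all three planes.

(1, -4, -1)

CH = (5, 15, 4), CF = (-4, 16, 8); a normal to Π is CH × CF = (56, -56, 140).
Using C: Π has equation 56x - 56y + 140z = 140.
Σ: n·r = n·E gives -3x - y - 3z = 4.
Solving the 3×3 linear system 56x - 56y + 140z = 140, -3x - y - 3z = 4, 3y - 4z = -8 (e.g. by elimination or Cramer's rule, determinant = 140) gives (1, -4, -1).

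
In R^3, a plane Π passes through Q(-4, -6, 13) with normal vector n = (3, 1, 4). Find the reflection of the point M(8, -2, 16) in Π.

Π: n·r = n·Q gives 3x + y + 4z = 34.
λ = (n·M − d)/|n|² = (86 − 34)/26 = 2.
Reflection = M − 2λn = (8, -2, 16) − 4·(3, 1, 4) = (-4, -6, 0).

(-4, -6, 0)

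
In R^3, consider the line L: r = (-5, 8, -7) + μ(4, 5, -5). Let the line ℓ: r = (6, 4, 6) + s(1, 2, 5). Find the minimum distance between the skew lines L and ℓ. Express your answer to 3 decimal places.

Common perpendicular direction n = (4, 5, -5) × (1, 2, 5) = (35, -25, 3).
With w = (6, 4, 6) − (-5, 8, -7) = (11, -4, 13), w · n = 524.
Distance = |w · n| / |n| = |524| / √1859 ≈ 12.153.

12.153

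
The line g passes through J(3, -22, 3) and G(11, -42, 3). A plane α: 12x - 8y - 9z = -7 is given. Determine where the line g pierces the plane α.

(-3, -7, 3)

A direction vector for g is G − J = (8, -20, 0).
Substitute r = (3, -22, 3) + t(8, -20, 0) into the plane: 185 + 256t = -7, so t = -3/4.
Intersection: (3, -22, 3) + (-3/4)·(8, -20, 0) = (-3, -7, 3).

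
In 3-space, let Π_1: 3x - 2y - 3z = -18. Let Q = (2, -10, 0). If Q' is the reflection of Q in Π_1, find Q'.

(-10, -2, 12)

λ = (n·Q − d)/|n|² = (26 − (-18))/22 = 2.
Reflection = Q − 2λn = (2, -10, 0) − 4·(3, -2, -3) = (-10, -2, 12).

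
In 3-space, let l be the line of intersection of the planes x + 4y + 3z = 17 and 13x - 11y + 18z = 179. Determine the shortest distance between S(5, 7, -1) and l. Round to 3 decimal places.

Direction of l: (1, 4, 3) × (13, -11, 18) = (105, 21, -63).
A point on l: solving the two plane equations with x = 1 gives (1, -2, 8).
Taking (1, -2, 8) on l with direction v = (105, 21, -63): w = S − (1, -2, 8) = (4, 9, -9), and w × v = (-378, -693, -861).
Distance = |w × v| / |v| = √1364454 / √15435 ≈ 9.402.

9.402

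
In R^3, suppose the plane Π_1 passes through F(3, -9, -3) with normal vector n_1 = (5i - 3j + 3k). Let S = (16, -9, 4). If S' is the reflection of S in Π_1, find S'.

Π_1: n_1·r = n_1·F gives 5x - 3y + 3z = 33.
λ = (n·S − d)/|n|² = (119 − 33)/43 = 2.
Reflection = S − 2λn = (16, -9, 4) − 4·(5, -3, 3) = (-4, 3, -8).

(-4, 3, -8)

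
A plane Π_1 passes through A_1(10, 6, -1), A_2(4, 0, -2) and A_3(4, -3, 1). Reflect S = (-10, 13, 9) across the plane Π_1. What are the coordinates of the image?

A_1A_2 = (-6, -6, -1), A_1A_3 = (-6, -9, 2); a normal to Π_1 is A_1A_2 × A_1A_3 = (-21, 18, 18).
Using A_1: Π_1 has equation -21x + 18y + 18z = -120.
λ = (n·S − d)/|n|² = (606 − (-120))/1089 = 2/3.
Reflection = S − 2λn = (-10, 13, 9) − (4/3)·(-21, 18, 18) = (18, -11, -15).

(18, -11, -15)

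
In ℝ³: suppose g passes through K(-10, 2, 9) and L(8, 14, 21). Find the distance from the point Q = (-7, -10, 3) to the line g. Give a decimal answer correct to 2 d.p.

A direction vector for g is L − K = (18, 12, 12).
Taking (-10, 2, 9) on g with direction v = (18, 12, 12): w = Q − (-10, 2, 9) = (3, -12, -6), and w × v = (-72, -144, 252).
Distance = |w × v| / |v| = √89424 / √612 ≈ 12.09.

12.09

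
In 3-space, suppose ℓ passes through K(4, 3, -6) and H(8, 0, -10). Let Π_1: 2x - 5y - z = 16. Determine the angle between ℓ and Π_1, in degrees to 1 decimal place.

50.3

A direction vector for ℓ is H − K = (4, -3, -4).
sin θ = |n·v| / (|n||v|) = |27| / (√30 · √41) = 0.76986.
θ ≈ 50.3°.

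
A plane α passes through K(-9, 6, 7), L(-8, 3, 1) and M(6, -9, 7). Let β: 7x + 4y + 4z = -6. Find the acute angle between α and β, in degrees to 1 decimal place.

KL = (1, -3, -6), KM = (15, -15, 0); a normal to α is KL × KM = (-90, -90, 30).
Using K: α has equation -90x - 90y + 30z = 480.
cos θ = |n₁·n₂| / (|n₁||n₂|) = |-870| / (√17100 · √81).
θ = arccos(0.73923) ≈ 42.3°.

42.3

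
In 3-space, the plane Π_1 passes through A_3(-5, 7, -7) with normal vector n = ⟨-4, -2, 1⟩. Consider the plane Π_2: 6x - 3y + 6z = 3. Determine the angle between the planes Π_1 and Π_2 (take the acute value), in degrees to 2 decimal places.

73.08

Π_1: n·r = n·A_3 gives -4x - 2y + z = -1.
cos θ = |n₁·n₂| / (|n₁||n₂|) = |-12| / (√21 · √81).
θ = arccos(0.29096) ≈ 73.08°.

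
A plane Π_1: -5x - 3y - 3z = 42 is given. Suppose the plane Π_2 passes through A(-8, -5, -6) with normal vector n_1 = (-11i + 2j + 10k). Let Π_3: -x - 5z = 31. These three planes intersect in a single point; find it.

Π_2: n_1·r = n_1·A gives -11x + 2y + 10z = 18.
Solving the 3×3 linear system -5x - 3y - 3z = 42, -11x + 2y + 10z = 18, -x - 5z = 31 (e.g. by elimination or Cramer's rule, determinant = 239) gives (-6, 1, -5).

(-6, 1, -5)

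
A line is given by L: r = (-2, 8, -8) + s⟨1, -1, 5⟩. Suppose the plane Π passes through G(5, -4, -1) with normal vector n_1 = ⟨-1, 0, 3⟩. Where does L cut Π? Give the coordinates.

(-1, 7, -3)

Π: n_1·r = n_1·G gives -x + 3z = -8.
Substitute r = (-2, 8, -8) + t(1, -1, 5) into the plane: -22 + 14t = -8, so t = 1.
Intersection: (-2, 8, -8) + 1·(1, -1, 5) = (-1, 7, -3).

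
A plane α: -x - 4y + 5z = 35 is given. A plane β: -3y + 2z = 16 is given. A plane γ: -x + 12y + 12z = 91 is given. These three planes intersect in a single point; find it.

Solving the 3×3 linear system -x - 4y + 5z = 35, -3y + 2z = 16, -x + 12y + 12z = 91 (e.g. by elimination or Cramer's rule, determinant = 53) gives (5, 0, 8).

(5, 0, 8)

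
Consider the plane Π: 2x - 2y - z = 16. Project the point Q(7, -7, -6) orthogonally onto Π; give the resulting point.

(3, -3, -4)

Foot = Q − λn with λ = (n·Q − d)/|n|² = (34 − 16)/9 = 2.
Foot = (7, -7, -6) − 2·(2, -2, -1) = (3, -3, -4).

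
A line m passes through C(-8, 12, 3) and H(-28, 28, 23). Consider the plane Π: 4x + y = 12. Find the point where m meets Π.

A direction vector for m is H − C = (-20, 16, 20).
Substitute r = (-8, 12, 3) + t(-20, 16, 20) into the plane: -20 + (-64)t = 12, so t = -1/2.
Intersection: (-8, 12, 3) + (-1/2)·(-20, 16, 20) = (2, 4, -7).

(2, 4, -7)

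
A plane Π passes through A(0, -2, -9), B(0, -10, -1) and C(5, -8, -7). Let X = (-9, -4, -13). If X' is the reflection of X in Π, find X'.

AB = (0, -8, 8), AC = (5, -6, 2); a normal to Π is AB × AC = (32, 40, 40).
Using A: Π has equation 32x + 40y + 40z = -440.
λ = (n·X − d)/|n|² = (-968 − (-440))/4224 = -1/8.
Reflection = X − 2λn = (-9, -4, -13) − (-1/4)·(32, 40, 40) = (-1, 6, -3).

(-1, 6, -3)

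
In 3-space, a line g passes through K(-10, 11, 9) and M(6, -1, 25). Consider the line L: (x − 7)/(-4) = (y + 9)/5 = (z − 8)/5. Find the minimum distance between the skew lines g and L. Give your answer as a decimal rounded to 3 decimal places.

2.301

A direction vector for g is M − K = (16, -12, 16).
L has direction (-4, 5, 5) through (7, -9, 8).
Common perpendicular direction n = (16, -12, 16) × (-4, 5, 5) = (-140, -144, 32).
With w = (7, -9, 8) − (-10, 11, 9) = (17, -20, -1), w · n = 468.
Distance = |w · n| / |n| = |468| / √41360 ≈ 2.301.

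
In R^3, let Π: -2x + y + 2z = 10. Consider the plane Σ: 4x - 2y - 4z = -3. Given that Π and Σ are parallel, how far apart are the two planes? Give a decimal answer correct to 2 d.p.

Rescale Σ by 1/(-2): -2x + y + 2z = 3/2. Then distance = |10 − (3/2)| / √9 ≈ 2.83.

2.83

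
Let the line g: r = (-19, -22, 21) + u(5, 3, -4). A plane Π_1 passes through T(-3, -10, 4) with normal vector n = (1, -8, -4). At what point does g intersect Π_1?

(1, -10, 5)

Π_1: n·r = n·T gives x - 8y - 4z = 61.
Substitute r = (-19, -22, 21) + t(5, 3, -4) into the plane: 73 + (-3)t = 61, so t = 4.
Intersection: (-19, -22, 21) + 4·(5, 3, -4) = (1, -10, 5).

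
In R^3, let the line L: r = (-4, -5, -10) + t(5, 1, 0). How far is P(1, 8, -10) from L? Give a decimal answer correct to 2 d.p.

11.77

Taking (-4, -5, -10) on L with direction v = (5, 1, 0): w = P − (-4, -5, -10) = (5, 13, 0), and w × v = (0, 0, -60).
Distance = |w × v| / |v| = √3600 / √26 ≈ 11.77.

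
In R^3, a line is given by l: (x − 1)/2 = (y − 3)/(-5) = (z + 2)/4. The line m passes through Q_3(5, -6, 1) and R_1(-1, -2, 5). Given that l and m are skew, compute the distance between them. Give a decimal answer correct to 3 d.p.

l has direction (2, -5, 4) through (1, 3, -2).
A direction vector for m is R_1 − Q_3 = (-6, 4, 4).
Common perpendicular direction n = (2, -5, 4) × (-6, 4, 4) = (-36, -32, -22).
With w = (5, -6, 1) − (1, 3, -2) = (4, -9, 3), w · n = 78.
Distance = |w · n| / |n| = |78| / √2804 ≈ 1.473.

1.473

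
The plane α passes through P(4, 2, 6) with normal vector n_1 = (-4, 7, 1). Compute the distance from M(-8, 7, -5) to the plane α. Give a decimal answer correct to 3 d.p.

α: n_1·r = n_1·P gives -4x + 7y + z = 4.
n·M − d = (-4)·(-8) + (7)·(7) + (1)·(-5) − 4 = 72; |n| = √66.
Distance = |72| / √66 = 72/√66 ≈ 8.863.

8.863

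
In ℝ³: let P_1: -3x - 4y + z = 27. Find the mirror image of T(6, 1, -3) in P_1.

(-6, -15, 1)

λ = (n·T − d)/|n|² = (-25 − 27)/26 = -2.
Reflection = T − 2λn = (6, 1, -3) − (-4)·(-3, -4, 1) = (-6, -15, 1).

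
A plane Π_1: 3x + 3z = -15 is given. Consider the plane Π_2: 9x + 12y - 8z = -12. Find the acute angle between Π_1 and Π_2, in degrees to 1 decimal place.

cos θ = |n₁·n₂| / (|n₁||n₂|) = |3| / (√18 · √289).
θ = arccos(0.04159) ≈ 87.6°.

87.6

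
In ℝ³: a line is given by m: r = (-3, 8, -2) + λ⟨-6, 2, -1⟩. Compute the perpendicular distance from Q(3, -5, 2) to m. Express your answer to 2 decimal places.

10.71

Taking (-3, 8, -2) on m with direction v = (-6, 2, -1): w = Q − (-3, 8, -2) = (6, -13, 4), and w × v = (5, -18, -66).
Distance = |w × v| / |v| = √4705 / √41 ≈ 10.71.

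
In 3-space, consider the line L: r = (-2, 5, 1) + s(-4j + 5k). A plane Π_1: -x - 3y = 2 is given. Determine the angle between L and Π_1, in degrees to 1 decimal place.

36.3

sin θ = |n·v| / (|n||v|) = |12| / (√10 · √41) = 0.59264.
θ ≈ 36.3°.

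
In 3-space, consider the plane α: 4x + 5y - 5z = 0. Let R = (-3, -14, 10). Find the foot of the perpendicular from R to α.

(5, -4, 0)

Foot = R − λn with λ = (n·R − d)/|n|² = (-132 − 0)/66 = -2.
Foot = (-3, -14, 10) − (-2)·(4, 5, -5) = (5, -4, 0).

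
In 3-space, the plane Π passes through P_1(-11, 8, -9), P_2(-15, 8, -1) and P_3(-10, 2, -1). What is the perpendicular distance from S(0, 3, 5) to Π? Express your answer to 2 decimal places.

9.92

P_1P_2 = (-4, 0, 8), P_1P_3 = (1, -6, 8); a normal to Π is P_1P_2 × P_1P_3 = (48, 40, 24).
Using P_1: Π has equation 48x + 40y + 24z = -424.
n·S − d = (48)·(0) + (40)·(3) + (24)·(5) − (-424) = 664; |n| = √4480.
Distance = |664| / √4480 = 664/√4480 ≈ 9.92.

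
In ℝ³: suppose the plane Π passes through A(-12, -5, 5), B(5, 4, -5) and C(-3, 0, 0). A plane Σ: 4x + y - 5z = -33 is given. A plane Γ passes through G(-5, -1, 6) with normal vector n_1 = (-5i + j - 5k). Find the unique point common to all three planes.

AB = (17, 9, -10), AC = (9, 5, -5); a normal to Π is AB × AC = (5, -5, 4).
Using A: Π has equation 5x - 5y + 4z = -15.
Γ: n_1·r = n_1·G gives -5x + y - 5z = -6.
Solving the 3×3 linear system 5x - 5y + 4z = -15, 4x + y - 5z = -33, -5x + y - 5z = -6 (e.g. by elimination or Cramer's rule, determinant = -189) gives (-3, 4, 5).

(-3, 4, 5)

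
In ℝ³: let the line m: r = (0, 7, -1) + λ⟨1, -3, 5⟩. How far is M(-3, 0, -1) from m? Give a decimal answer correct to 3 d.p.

6.982

Taking (0, 7, -1) on m with direction v = (1, -3, 5): w = M − (0, 7, -1) = (-3, -7, 0), and w × v = (-35, 15, 16).
Distance = |w × v| / |v| = √1706 / √35 ≈ 6.982.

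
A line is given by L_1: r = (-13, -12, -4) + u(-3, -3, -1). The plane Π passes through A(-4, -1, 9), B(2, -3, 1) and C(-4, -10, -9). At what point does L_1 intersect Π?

(-10, -9, -3)

AB = (6, -2, -8), AC = (0, -9, -18); a normal to Π is AB × AC = (-36, 108, -54).
Using A: Π has equation -36x + 108y - 54z = -450.
Substitute r = (-13, -12, -4) + t(-3, -3, -1) into the plane: -612 + (-162)t = -450, so t = -1.
Intersection: (-13, -12, -4) + (-1)·(-3, -3, -1) = (-10, -9, -3).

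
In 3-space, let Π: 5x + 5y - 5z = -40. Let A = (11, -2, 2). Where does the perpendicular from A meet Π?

Foot = A − λn with λ = (n·A − d)/|n|² = (35 − (-40))/75 = 1.
Foot = (11, -2, 2) − 1·(5, 5, -5) = (6, -7, 7).

(6, -7, 7)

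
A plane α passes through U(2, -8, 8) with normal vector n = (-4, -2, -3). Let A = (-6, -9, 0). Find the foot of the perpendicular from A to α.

(2, -5, 6)

α: n·r = n·U gives -4x - 2y - 3z = -16.
Foot = A − λn with λ = (n·A − d)/|n|² = (42 − (-16))/29 = 2.
Foot = (-6, -9, 0) − 2·(-4, -2, -3) = (2, -5, 6).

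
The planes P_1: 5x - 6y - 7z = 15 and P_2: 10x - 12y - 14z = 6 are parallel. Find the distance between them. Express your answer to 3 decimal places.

Rescale P_2 by 1/2: 5x - 6y - 7z = 3. Then distance = |15 − 3| / √110 ≈ 1.144.

1.144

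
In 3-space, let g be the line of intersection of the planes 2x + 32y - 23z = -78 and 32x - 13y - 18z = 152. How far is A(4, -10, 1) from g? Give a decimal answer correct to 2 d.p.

Direction of g: (2, 32, -23) × (32, -13, -18) = (-875, -700, -1050).
A point on g: solving the two plane equations with x = 7 gives (7, 0, 4).
Taking (7, 0, 4) on g with direction v = (-875, -700, -1050): w = A − (7, 0, 4) = (-3, -10, -3), and w × v = (8400, -525, -6650).
Distance = |w × v| / |v| = √115058125 / √2358125 ≈ 6.99.

6.99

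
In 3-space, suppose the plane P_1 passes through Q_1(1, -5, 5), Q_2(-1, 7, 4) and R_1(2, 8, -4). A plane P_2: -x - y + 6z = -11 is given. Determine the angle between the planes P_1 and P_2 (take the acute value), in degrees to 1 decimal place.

79.8

Q_1Q_2 = (-2, 12, -1), Q_1R_1 = (1, 13, -9); a normal to P_1 is Q_1Q_2 × Q_1R_1 = (-95, -19, -38).
Using Q_1: P_1 has equation -95x - 19y - 38z = -190.
cos θ = |n₁·n₂| / (|n₁||n₂|) = |-114| / (√10830 · √38).
θ = arccos(0.17770) ≈ 79.8°.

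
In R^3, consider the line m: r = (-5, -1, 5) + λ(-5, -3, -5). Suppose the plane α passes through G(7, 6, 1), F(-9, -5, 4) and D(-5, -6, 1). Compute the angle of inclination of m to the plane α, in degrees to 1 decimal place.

38.0

GF = (-16, -11, 3), GD = (-12, -12, 0); a normal to α is GF × GD = (36, -36, 60).
Using G: α has equation 36x - 36y + 60z = 96.
sin θ = |n·v| / (|n||v|) = |-372| / (√6192 · √59) = 0.61546.
θ ≈ 38.0°.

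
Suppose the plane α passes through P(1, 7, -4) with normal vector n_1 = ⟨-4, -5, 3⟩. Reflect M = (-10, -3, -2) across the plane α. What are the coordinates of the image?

(6, 17, -14)

α: n_1·r = n_1·P gives -4x - 5y + 3z = -51.
λ = (n·M − d)/|n|² = (49 − (-51))/50 = 2.
Reflection = M − 2λn = (-10, -3, -2) − 4·(-4, -5, 3) = (6, 17, -14).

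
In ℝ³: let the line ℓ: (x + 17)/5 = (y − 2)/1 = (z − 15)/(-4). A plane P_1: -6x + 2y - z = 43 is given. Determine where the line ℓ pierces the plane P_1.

ℓ has direction (5, 1, -4) through (-17, 2, 15).
Substitute r = (-17, 2, 15) + t(5, 1, -4) into the plane: 91 + (-24)t = 43, so t = 2.
Intersection: (-17, 2, 15) + 2·(5, 1, -4) = (-7, 4, 7).

(-7, 4, 7)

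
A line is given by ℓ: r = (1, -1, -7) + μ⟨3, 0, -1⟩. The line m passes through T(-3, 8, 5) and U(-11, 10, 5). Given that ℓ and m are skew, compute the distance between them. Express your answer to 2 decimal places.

13.34

A direction vector for m is U − T = (-8, 2, 0).
Common perpendicular direction n = (3, 0, -1) × (-8, 2, 0) = (2, 8, 6).
With w = (-3, 8, 5) − (1, -1, -7) = (-4, 9, 12), w · n = 136.
Distance = |w · n| / |n| = |136| / √104 ≈ 13.34.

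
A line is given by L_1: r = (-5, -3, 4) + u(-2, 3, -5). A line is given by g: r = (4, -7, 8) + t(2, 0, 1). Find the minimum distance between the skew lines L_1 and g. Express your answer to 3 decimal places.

3.352

Common perpendicular direction n = (-2, 3, -5) × (2, 0, 1) = (3, -8, -6).
With w = (4, -7, 8) − (-5, -3, 4) = (9, -4, 4), w · n = 35.
Distance = |w · n| / |n| = |35| / √109 ≈ 3.352.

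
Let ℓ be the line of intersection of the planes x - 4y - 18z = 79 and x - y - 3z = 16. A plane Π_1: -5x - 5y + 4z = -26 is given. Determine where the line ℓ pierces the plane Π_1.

Direction of ℓ: (1, -4, -18) × (1, -1, -3) = (-6, -15, 3).
A point on ℓ: solving the two plane equations with x = -3 gives (-3, -16, -1).
Substitute r = (-3, -16, -1) + t(-6, -15, 3) into the plane: 91 + 117t = -26, so t = -1.
Intersection: (-3, -16, -1) + (-1)·(-6, -15, 3) = (3, -1, -4).

(3, -1, -4)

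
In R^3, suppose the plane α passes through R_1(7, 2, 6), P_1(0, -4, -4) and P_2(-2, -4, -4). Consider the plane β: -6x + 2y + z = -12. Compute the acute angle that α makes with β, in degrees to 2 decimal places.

R_1P_1 = (-7, -6, -10), R_1P_2 = (-9, -6, -10); a normal to α is R_1P_1 × R_1P_2 = (0, 20, -12).
Using R_1: α has equation 20y - 12z = -32.
cos θ = |n₁·n₂| / (|n₁||n₂|) = |28| / (√544 · √41).
θ = arccos(0.18749) ≈ 79.19°.

79.19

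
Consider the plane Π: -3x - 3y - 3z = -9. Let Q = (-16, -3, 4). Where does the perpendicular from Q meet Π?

(-10, 3, 10)

Foot = Q − λn with λ = (n·Q − d)/|n|² = (45 − (-9))/27 = 2.
Foot = (-16, -3, 4) − 2·(-3, -3, -3) = (-10, 3, 10).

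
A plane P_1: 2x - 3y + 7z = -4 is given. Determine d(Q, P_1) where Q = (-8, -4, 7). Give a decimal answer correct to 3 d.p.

n·Q − d = (2)·(-8) + (-3)·(-4) + (7)·(7) − (-4) = 49; |n| = √62.
Distance = |49| / √62 = 49/√62 ≈ 6.223.

6.223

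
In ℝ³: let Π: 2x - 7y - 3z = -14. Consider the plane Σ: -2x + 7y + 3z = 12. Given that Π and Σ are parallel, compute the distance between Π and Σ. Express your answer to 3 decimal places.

0.254

Rescale Σ by 1/(-1): 2x - 7y - 3z = -12. Then distance = |-14 − (-12)| / √62 ≈ 0.254.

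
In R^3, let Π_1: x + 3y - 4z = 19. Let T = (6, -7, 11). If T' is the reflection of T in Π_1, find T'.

λ = (n·T − d)/|n|² = (-59 − 19)/26 = -3.
Reflection = T − 2λn = (6, -7, 11) − (-6)·(1, 3, -4) = (12, 11, -13).

(12, 11, -13)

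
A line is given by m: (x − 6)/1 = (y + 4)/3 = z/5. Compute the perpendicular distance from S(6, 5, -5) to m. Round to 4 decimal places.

10.2901

m has direction (1, 3, 5) through (6, -4, 0).
Taking (6, -4, 0) on m with direction v = (1, 3, 5): w = S − (6, -4, 0) = (0, 9, -5), and w × v = (60, -5, -9).
Distance = |w × v| / |v| = √3706 / √35 ≈ 10.2901.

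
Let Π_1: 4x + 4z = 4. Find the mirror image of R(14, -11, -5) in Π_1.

(6, -11, -13)

λ = (n·R − d)/|n|² = (36 − 4)/32 = 1.
Reflection = R − 2λn = (14, -11, -5) − 2·(4, 0, 4) = (6, -11, -13).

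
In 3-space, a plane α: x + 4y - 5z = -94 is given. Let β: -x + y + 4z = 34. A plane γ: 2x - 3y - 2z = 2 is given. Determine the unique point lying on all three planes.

(-4, -10, 10)

Solving the 3×3 linear system x + 4y - 5z = -94, -x + y + 4z = 34, 2x - 3y - 2z = 2 (e.g. by elimination or Cramer's rule, determinant = 29) gives (-4, -10, 10).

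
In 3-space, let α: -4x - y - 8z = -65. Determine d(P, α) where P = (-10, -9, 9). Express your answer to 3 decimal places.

4.667

n·P − d = (-4)·(-10) + (-1)·(-9) + (-8)·(9) − (-65) = 42; |n| = √81.
Distance = |42| / √81 = 42/√81 ≈ 4.667.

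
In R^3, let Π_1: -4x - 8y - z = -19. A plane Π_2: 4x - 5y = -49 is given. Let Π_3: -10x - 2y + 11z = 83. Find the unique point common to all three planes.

(-6, 5, 3)

Solving the 3×3 linear system -4x - 8y - z = -19, 4x - 5y = -49, -10x - 2y + 11z = 83 (e.g. by elimination or Cramer's rule, determinant = 630) gives (-6, 5, 3).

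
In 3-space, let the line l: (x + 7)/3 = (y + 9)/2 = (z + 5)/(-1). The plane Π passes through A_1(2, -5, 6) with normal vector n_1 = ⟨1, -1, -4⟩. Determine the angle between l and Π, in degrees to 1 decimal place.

l has direction (3, 2, -1) through (-7, -9, -5).
Π: n_1·r = n_1·A_1 gives x - y - 4z = -17.
sin θ = |n·v| / (|n||v|) = |5| / (√18 · √14) = 0.31497.
θ ≈ 18.4°.

18.4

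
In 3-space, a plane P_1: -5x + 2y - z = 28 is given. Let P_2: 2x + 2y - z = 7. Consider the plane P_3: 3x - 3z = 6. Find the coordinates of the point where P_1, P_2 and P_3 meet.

(-3, 4, -5)

Solving the 3×3 linear system -5x + 2y - z = 28, 2x + 2y - z = 7, 3x - 3z = 6 (e.g. by elimination or Cramer's rule, determinant = 42) gives (-3, 4, -5).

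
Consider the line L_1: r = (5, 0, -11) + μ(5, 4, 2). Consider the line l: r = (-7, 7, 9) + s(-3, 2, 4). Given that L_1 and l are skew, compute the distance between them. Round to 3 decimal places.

Common perpendicular direction n = (5, 4, 2) × (-3, 2, 4) = (12, -26, 22).
With w = (-7, 7, 9) − (5, 0, -11) = (-12, 7, 20), w · n = 114.
Distance = |w · n| / |n| = |114| / √1304 ≈ 3.157.

3.157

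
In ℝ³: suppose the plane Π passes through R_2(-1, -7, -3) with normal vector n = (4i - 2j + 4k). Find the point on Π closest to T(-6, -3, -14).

(2, -7, -6)

Π: n·r = n·R_2 gives 4x - 2y + 4z = -2.
Foot = T − λn with λ = (n·T − d)/|n|² = (-74 − (-2))/36 = -2.
Foot = (-6, -3, -14) − (-2)·(4, -2, 4) = (2, -7, -6).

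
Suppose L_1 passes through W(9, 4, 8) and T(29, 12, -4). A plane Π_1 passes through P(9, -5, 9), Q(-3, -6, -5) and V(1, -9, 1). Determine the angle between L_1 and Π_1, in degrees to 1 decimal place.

55.6

A direction vector for L_1 is T − W = (20, 8, -12).
PQ = (-12, -1, -14), PV = (-8, -4, -8); a normal to Π_1 is PQ × PV = (-48, 16, 40).
Using P: Π_1 has equation -48x + 16y + 40z = -152.
sin θ = |n·v| / (|n||v|) = |-1312| / (√4160 · √608) = 0.82496.
θ ≈ 55.6°.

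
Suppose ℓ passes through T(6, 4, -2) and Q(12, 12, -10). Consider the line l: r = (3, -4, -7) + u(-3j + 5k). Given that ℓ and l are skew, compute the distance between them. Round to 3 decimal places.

A direction vector for ℓ is Q − T = (6, 8, -8).
Common perpendicular direction n = (6, 8, -8) × (0, -3, 5) = (16, -30, -18).
With w = (3, -4, -7) − (6, 4, -2) = (-3, -8, -5), w · n = 282.
Distance = |w · n| / |n| = |282| / √1480 ≈ 7.330.

7.330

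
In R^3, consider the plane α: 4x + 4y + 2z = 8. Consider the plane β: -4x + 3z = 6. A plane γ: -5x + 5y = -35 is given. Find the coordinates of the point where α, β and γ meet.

Solving the 3×3 linear system 4x + 4y + 2z = 8, -4x + 3z = 6, -5x + 5y = -35 (e.g. by elimination or Cramer's rule, determinant = -160) gives (3, -4, 6).

(3, -4, 6)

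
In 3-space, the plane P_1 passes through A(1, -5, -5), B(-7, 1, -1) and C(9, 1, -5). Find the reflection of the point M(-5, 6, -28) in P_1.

AB = (-8, 6, 4), AC = (8, 6, 0); a normal to P_1 is AB × AC = (-24, 32, -96).
Using A: P_1 has equation -24x + 32y - 96z = 296.
λ = (n·M − d)/|n|² = (3000 − 296)/10816 = 1/4.
Reflection = M − 2λn = (-5, 6, -28) − (1/2)·(-24, 32, -96) = (7, -10, 20).

(7, -10, 20)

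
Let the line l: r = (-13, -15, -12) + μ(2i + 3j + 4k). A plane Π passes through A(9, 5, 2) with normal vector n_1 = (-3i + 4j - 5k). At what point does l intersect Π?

Π: n_1·r = n_1·A gives -3x + 4y - 5z = -17.
Substitute r = (-13, -15, -12) + t(2, 3, 4) into the plane: 39 + (-14)t = -17, so t = 4.
Intersection: (-13, -15, -12) + 4·(2, 3, 4) = (-5, -3, 4).

(-5, -3, 4)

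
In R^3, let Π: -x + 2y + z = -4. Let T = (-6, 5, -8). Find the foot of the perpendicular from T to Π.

Foot = T − λn with λ = (n·T − d)/|n|² = (8 − (-4))/6 = 2.
Foot = (-6, 5, -8) − 2·(-1, 2, 1) = (-4, 1, -10).

(-4, 1, -10)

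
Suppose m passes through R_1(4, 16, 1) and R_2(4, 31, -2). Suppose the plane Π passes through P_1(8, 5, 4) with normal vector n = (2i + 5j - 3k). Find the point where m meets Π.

A direction vector for m is R_2 − R_1 = (0, 15, -3).
Π: n·r = n·P_1 gives 2x + 5y - 3z = 29.
Substitute r = (4, 16, 1) + t(0, 15, -3) into the plane: 85 + 84t = 29, so t = -2/3.
Intersection: (4, 16, 1) + (-2/3)·(0, 15, -3) = (4, 6, 3).

(4, 6, 3)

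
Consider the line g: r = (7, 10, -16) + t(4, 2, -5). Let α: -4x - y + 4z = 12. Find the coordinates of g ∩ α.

Substitute r = (7, 10, -16) + t(4, 2, -5) into the plane: -102 + (-38)t = 12, so t = -3.
Intersection: (7, 10, -16) + (-3)·(4, 2, -5) = (-5, 4, -1).

(-5, 4, -1)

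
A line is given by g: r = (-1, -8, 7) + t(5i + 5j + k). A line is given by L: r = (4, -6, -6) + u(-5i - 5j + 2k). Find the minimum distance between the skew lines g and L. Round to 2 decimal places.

2.12

Common perpendicular direction n = (5, 5, 1) × (-5, -5, 2) = (15, -15, 0).
With w = (4, -6, -6) − (-1, -8, 7) = (5, 2, -13), w · n = 45.
Distance = |w · n| / |n| = |45| / √450 ≈ 2.12.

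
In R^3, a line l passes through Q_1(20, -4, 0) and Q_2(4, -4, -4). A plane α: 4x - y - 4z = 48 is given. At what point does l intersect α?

(8, -4, -3)

A direction vector for l is Q_2 − Q_1 = (-16, 0, -4).
Substitute r = (20, -4, 0) + t(-16, 0, -4) into the plane: 84 + (-48)t = 48, so t = 3/4.
Intersection: (20, -4, 0) + (3/4)·(-16, 0, -4) = (8, -4, -3).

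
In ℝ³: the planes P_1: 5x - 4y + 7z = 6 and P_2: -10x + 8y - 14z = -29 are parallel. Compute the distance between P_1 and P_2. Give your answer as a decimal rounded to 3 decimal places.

0.896

Rescale P_2 by 1/(-2): 5x - 4y + 7z = 29/2. Then distance = |6 − (29/2)| / √90 ≈ 0.896.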